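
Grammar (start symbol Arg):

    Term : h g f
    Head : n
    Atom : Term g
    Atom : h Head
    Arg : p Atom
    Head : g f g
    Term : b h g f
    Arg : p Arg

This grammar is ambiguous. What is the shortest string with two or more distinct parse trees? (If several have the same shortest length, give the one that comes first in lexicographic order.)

length 3: no string has ≥2 trees
length 4: no string has ≥2 trees
length 5: p h g f g has 2 parse trees

Two derivations of p h g f g:
  Arg ⇒ p Atom ⇒ p Term g ⇒ p h g f g
  Arg ⇒ p Atom ⇒ p h Head ⇒ p h g f g

p h g f g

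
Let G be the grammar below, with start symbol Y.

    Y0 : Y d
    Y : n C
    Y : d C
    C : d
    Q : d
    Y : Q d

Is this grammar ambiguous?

Witness: d d

Derivation 1: Y ⇒ d C ⇒ d d
Derivation 2: Y ⇒ Q d ⇒ d d

Two distinct leftmost derivations for the same string.

Ambiguous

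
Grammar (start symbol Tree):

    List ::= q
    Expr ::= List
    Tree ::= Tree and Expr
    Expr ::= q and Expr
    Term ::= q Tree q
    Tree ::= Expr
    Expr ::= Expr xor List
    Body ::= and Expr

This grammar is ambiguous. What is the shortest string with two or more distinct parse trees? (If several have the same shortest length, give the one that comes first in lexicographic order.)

q and q

length 1: no string has ≥2 trees
length 3: q and q has 2 parse trees

Two derivations of q and q:
  Tree ⇒ Tree and Expr ⇒ Expr and Expr ⇒ List and Expr ⇒ q and Expr ⇒ q and List ⇒ q and q
  Tree ⇒ Expr ⇒ q and Expr ⇒ q and List ⇒ q and q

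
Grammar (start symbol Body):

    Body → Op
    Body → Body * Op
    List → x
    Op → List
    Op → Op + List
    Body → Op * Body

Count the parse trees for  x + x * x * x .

4

Parse trees for x + x * x * x:
  [Body [Body [Body [Op [Op [List x]] + [List x]]] * [Op [List x]]] * [Op [List x]]]
  [Body [Body [Op [Op [List x]] + [List x]] * [Body [Op [List x]]]] * [Op [List x]]]
  [Body [Op [Op [List x]] + [List x]] * [Body [Body [Op [List x]]] * [Op [List x]]]]
  [Body [Op [Op [List x]] + [List x]] * [Body [Op [List x]] * [Body [Op [List x]]]]]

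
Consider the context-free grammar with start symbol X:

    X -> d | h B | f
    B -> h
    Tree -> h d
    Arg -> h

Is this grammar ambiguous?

Only X, B are reachable from X; ignoring the rest: Restricted to the reachable nonterminals, every rule has the form A → t or A → t B, and no two rules for the same A share a first terminal. The grammar encodes a DFA — one run per string.

Unambiguous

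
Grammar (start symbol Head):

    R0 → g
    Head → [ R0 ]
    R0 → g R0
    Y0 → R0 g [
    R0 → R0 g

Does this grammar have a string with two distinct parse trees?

Ambiguous

Witness: [ g g ]

Derivation 1: Head ⇒ [ R0 ] ⇒ [ g R0 ] ⇒ [ g g ]
Derivation 2: Head ⇒ [ R0 ] ⇒ [ R0 g ] ⇒ [ g g ]

Two distinct leftmost derivations for the same string.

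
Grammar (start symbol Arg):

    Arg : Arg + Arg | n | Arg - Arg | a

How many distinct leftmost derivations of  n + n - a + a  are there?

Parse trees for n + n - a + a:
  [Arg [Arg n] + [Arg [Arg [Arg n] - [Arg a]] + [Arg a]]]
  [Arg [Arg n] + [Arg [Arg n] - [Arg [Arg a] + [Arg a]]]]
  [Arg [Arg [Arg n] + [Arg [Arg n] - [Arg a]]] + [Arg a]]
  [Arg [Arg [Arg [Arg n] + [Arg n]] - [Arg a]] + [Arg a]]
  [Arg [Arg [Arg n] + [Arg n]] - [Arg [Arg a] + [Arg a]]]

5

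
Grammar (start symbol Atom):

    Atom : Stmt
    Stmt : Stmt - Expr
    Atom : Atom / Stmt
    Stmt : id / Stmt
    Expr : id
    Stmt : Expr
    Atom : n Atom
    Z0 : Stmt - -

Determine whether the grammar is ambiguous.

Witness: id / id

Derivation 1: Atom ⇒ Stmt ⇒ id / Stmt ⇒ id / Expr ⇒ id / id
Derivation 2: Atom ⇒ Atom / Stmt ⇒ Stmt / Stmt ⇒ Expr / Stmt ⇒ id / Stmt ⇒ id / Expr ⇒ id / id

Two distinct leftmost derivations for the same string.

Ambiguous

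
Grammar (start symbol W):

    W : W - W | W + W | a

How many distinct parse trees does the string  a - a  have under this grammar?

1

Parse trees for a - a:
  [W [W a] - [W a]]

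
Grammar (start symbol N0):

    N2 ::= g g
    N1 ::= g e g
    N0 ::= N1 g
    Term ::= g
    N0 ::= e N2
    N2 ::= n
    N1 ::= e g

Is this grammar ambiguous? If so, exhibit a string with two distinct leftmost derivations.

Witness: e g g

Derivation 1: N0 ⇒ N1 g ⇒ e g g
Derivation 2: N0 ⇒ e N2 ⇒ e g g

Two distinct leftmost derivations for the same string.

Ambiguous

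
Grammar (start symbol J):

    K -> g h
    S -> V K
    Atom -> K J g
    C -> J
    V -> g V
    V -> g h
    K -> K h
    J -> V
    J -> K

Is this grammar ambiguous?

Witness: g h

Derivation 1: J ⇒ V ⇒ g h
Derivation 2: J ⇒ K ⇒ g h

Two distinct leftmost derivations for the same string.

Ambiguous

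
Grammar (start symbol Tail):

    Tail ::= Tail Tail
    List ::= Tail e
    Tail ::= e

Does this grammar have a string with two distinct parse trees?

Ambiguous

Witness: e e e

Derivation 1: Tail ⇒ Tail Tail ⇒ Tail Tail Tail ⇒ e Tail Tail ⇒ e e Tail ⇒ e e e
Derivation 2: Tail ⇒ Tail Tail ⇒ e Tail ⇒ e Tail Tail ⇒ e e Tail ⇒ e e e

Two distinct leftmost derivations for the same string.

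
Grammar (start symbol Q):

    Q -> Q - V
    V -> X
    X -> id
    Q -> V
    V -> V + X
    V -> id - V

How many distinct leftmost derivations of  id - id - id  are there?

4

Parse trees for id - id - id:
  [Q [Q [V [X id]]] - [V id - [V [X id]]]]
  [Q [Q [Q [V [X id]]] - [V [X id]]] - [V [X id]]]
  [Q [Q [V id - [V [X id]]]] - [V [X id]]]
  [Q [V id - [V id - [V [X id]]]]]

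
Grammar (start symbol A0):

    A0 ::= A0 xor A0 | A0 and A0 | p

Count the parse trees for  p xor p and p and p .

5

Parse trees for p xor p and p and p:
  [A0 [A0 p] xor [A0 [A0 p] and [A0 [A0 p] and [A0 p]]]]
  [A0 [A0 p] xor [A0 [A0 [A0 p] and [A0 p]] and [A0 p]]]
  [A0 [A0 [A0 p] xor [A0 p]] and [A0 [A0 p] and [A0 p]]]
  [A0 [A0 [A0 p] xor [A0 [A0 p] and [A0 p]]] and [A0 p]]
  [A0 [A0 [A0 [A0 p] xor [A0 p]] and [A0 p]] and [A0 p]]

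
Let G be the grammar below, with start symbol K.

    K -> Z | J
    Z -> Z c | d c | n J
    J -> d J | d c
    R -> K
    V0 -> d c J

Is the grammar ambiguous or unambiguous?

Witness: d c

Derivation 1: K ⇒ Z ⇒ d c
Derivation 2: K ⇒ J ⇒ d c

Two distinct leftmost derivations for the same string.

Ambiguous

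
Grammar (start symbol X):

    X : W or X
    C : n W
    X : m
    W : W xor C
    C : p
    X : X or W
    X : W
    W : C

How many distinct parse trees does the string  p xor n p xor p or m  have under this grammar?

2

Parse trees for p xor n p xor p or m:
  [X [W [W [C p]] xor [C n [W [W [C p]] xor [C p]]]] or [X m]]
  [X [W [W [W [C p]] xor [C n [W [C p]]]] xor [C p]] or [X m]]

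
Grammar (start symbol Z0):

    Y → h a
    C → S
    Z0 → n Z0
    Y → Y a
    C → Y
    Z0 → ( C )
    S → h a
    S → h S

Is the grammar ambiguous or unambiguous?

Witness: ( h a )

Derivation 1: Z0 ⇒ ( C ) ⇒ ( S ) ⇒ ( h a )
Derivation 2: Z0 ⇒ ( C ) ⇒ ( Y ) ⇒ ( h a )

Two distinct leftmost derivations for the same string.

Ambiguous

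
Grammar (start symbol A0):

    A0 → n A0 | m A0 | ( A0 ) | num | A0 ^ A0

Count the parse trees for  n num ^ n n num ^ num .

9

Parse trees for n num ^ n n num ^ num (showing first 6 of 9):
  [A0 n [A0 [A0 num] ^ [A0 n [A0 n [A0 [A0 num] ^ [A0 num]]]]]]
  [A0 n [A0 [A0 num] ^ [A0 n [A0 [A0 n [A0 num]] ^ [A0 num]]]]]
  [A0 n [A0 [A0 num] ^ [A0 [A0 n [A0 n [A0 num]]] ^ [A0 num]]]]
  [A0 n [A0 [A0 [A0 num] ^ [A0 n [A0 n [A0 num]]]] ^ [A0 num]]]
  [A0 [A0 n [A0 num]] ^ [A0 n [A0 n [A0 [A0 num] ^ [A0 num]]]]]
  [A0 [A0 n [A0 num]] ^ [A0 n [A0 [A0 n [A0 num]] ^ [A0 num]]]]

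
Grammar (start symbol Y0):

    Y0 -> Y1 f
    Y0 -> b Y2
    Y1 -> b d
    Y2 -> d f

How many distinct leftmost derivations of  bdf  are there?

Parse trees for bdf:
  [Y0 [Y1 b d] f]
  [Y0 b [Y2 d f]]

2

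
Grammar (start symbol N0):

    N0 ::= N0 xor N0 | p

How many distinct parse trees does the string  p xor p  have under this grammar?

Parse trees for p xor p:
  [N0 [N0 p] xor [N0 p]]

1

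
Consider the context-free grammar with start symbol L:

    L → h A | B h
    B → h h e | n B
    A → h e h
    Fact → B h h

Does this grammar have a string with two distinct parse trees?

Witness: h h e h

Derivation 1: L ⇒ h A ⇒ h h e h
Derivation 2: L ⇒ B h ⇒ h h e h

Two distinct leftmost derivations for the same string.

Ambiguous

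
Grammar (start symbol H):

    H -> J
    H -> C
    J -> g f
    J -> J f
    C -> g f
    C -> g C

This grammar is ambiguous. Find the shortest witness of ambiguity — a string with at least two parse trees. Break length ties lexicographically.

length 2: g f has 2 parse trees

Two derivations of g f:
  H ⇒ J ⇒ g f
  H ⇒ C ⇒ g f

g f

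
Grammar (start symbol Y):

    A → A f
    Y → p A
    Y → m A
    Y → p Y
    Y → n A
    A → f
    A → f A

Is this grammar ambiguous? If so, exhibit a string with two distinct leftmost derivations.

Ambiguous

Witness: m f f

Derivation 1: Y ⇒ m A ⇒ m A f ⇒ m f f
Derivation 2: Y ⇒ m A ⇒ m f A ⇒ m f f

Two distinct leftmost derivations for the same string.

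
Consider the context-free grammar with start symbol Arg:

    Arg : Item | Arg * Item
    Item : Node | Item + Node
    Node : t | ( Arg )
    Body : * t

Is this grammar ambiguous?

(Body is unreachable from Arg, so its rules don't affect L(Arg).) The grammar is stratified — Arg handles '*' (left-recursive), Item handles '+', Node atoms. Each operator has a fixed associativity and precedence level, so every string has one parse.

Unambiguous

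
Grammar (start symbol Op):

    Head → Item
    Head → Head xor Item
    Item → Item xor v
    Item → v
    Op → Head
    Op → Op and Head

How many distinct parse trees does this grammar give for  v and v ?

Parse trees for v and v:
  [Op [Op [Head [Item v]]] and [Head [Item v]]]

1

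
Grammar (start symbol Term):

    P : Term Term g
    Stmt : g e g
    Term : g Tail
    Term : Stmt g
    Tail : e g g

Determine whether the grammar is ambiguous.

Witness: g e g g

Derivation 1: Term ⇒ g Tail ⇒ g e g g
Derivation 2: Term ⇒ Stmt g ⇒ g e g g

Two distinct leftmost derivations for the same string.

Ambiguous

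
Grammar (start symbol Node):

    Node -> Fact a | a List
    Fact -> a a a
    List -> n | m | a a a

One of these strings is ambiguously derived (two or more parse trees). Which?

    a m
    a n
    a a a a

a m: 1 tree
a n: 1 tree
a a a a: 2 trees

a a a a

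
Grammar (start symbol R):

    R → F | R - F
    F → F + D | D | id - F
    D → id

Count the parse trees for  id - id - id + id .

Parse trees for id - id - id + id:
  [R [F [F id - [F id - [F [D id]]]] + [D id]]]
  [R [F id - [F [F id - [F [D id]]] + [D id]]]]
  [R [F id - [F id - [F [F [D id]] + [D id]]]]]
  [R [R [F [D id]]] - [F [F id - [F [D id]]] + [D id]]]
  [R [R [F [D id]]] - [F id - [F [F [D id]] + [D id]]]]
  [R [R [F id - [F [D id]]]] - [F [F [D id]] + [D id]]]
  [R [R [R [F [D id]]] - [F [D id]]] - [F [F [D id]] + [D id]]]

7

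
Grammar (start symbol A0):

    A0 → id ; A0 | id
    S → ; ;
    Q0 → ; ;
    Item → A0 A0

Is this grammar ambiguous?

Only A0 is reachable from A0; ignoring the rest: Right-recursive list with a separator: after each atom, whether the separator follows determines the rule. One parse per string.

Unambiguous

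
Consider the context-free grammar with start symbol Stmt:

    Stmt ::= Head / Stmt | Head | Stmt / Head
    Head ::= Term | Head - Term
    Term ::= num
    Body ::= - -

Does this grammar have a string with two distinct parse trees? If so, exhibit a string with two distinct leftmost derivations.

Ambiguous

Witness: num / num

Derivation 1: Stmt ⇒ Head / Stmt ⇒ Term / Stmt ⇒ num / Stmt ⇒ num / Head ⇒ num / Term ⇒ num / num
Derivation 2: Stmt ⇒ Stmt / Head ⇒ Head / Head ⇒ Term / Head ⇒ num / Head ⇒ num / Term ⇒ num / num

Two distinct leftmost derivations for the same string.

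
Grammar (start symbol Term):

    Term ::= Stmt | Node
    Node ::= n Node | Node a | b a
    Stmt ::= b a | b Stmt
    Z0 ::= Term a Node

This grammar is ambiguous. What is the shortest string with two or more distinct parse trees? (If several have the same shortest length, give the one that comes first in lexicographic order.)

b a

length 2: b a has 2 parse trees

Two derivations of b a:
  Term ⇒ Stmt ⇒ b a
  Term ⇒ Node ⇒ b a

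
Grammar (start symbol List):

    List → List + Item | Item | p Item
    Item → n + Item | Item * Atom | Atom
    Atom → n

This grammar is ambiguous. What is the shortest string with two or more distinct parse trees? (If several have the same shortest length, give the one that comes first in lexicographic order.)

length 1: no string has ≥2 trees
length 2: no string has ≥2 trees
length 3: n + n has 2 parse trees

Two derivations of n + n:
  List ⇒ List + Item ⇒ Item + Item ⇒ Atom + Item ⇒ n + Item ⇒ n + Atom ⇒ n + n
  List ⇒ Item ⇒ n + Item ⇒ n + Atom ⇒ n + n

n + n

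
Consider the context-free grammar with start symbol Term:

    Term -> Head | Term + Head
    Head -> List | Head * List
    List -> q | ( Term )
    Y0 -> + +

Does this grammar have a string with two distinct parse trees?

Only Term, Head, List are reachable from Term; ignoring the rest: This is a standard precedence ladder (Term over Head over List), with each level left-recursive on its own operator ('+' at Term, '*' at Head). That structure is LR(1), hence unambiguous.

Unambiguous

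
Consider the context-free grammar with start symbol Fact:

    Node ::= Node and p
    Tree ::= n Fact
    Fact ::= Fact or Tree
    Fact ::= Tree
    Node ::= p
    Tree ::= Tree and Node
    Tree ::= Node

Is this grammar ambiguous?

Witness: p and p

Derivation 1: Fact ⇒ Tree ⇒ Tree and Node ⇒ Node and Node ⇒ p and Node ⇒ p and p
Derivation 2: Fact ⇒ Tree ⇒ Node ⇒ Node and p ⇒ p and p

Two distinct leftmost derivations for the same string.

Ambiguous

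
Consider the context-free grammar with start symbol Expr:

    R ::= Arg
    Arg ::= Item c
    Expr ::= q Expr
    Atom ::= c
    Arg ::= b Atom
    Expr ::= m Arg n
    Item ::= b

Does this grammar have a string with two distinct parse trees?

Ambiguous

Witness: m b c n

Derivation 1: Expr ⇒ m Arg n ⇒ m Item c n ⇒ m b c n
Derivation 2: Expr ⇒ m Arg n ⇒ m b Atom n ⇒ m b c n

Two distinct leftmost derivations for the same string.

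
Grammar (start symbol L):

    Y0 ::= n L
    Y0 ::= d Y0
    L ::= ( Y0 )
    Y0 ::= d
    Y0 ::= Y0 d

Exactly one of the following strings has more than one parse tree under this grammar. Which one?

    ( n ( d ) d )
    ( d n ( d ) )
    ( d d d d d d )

( n ( d ) d ): 1 tree
( d n ( d ) ): 1 tree
( d d d d d d ): 32 trees

( d d d d d d )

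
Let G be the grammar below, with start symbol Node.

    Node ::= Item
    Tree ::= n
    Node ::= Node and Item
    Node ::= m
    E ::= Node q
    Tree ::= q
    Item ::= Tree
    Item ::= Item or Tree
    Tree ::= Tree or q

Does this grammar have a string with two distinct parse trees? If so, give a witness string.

Witness: n or q

Derivation 1: Node ⇒ Item ⇒ Tree ⇒ Tree or q ⇒ n or q
Derivation 2: Node ⇒ Item ⇒ Item or Tree ⇒ Tree or Tree ⇒ n or Tree ⇒ n or q

Two distinct leftmost derivations for the same string.

Ambiguous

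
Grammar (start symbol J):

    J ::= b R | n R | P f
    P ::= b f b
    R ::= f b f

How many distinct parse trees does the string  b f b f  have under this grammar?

Parse trees for b f b f:
  [J b [R f b f]]
  [J [P b f b] f]

2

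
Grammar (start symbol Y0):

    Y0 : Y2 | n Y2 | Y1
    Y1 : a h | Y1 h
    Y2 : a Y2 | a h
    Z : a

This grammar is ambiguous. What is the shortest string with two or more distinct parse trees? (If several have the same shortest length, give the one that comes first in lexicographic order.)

length 2: a h has 2 parse trees

Two derivations of a h:
  Y0 ⇒ Y2 ⇒ a h
  Y0 ⇒ Y1 ⇒ a h

a h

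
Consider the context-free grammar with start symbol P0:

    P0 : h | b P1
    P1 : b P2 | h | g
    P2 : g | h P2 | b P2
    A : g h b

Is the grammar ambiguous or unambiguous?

Only P0, P1, P2 are reachable from P0; ignoring the rest: Each reachable nonterminal has at most one production per leading terminal, and all productions are right-linear; the derivation is determined token-by-token.

Unambiguous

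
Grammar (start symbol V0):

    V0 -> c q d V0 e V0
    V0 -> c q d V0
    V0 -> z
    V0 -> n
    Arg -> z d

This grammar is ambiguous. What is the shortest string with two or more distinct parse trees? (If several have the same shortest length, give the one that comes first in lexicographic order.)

length 1: no string has ≥2 trees
length 4: no string has ≥2 trees
length 6: no string has ≥2 trees
length 7: no string has ≥2 trees
length 9: c q d c q d n e n has 2 parse trees

Two derivations of c q d c q d n e n:
  V0 ⇒ c q d V0 e V0 ⇒ c q d c q d V0 e V0 ⇒ c q d c q d n e V0 ⇒ c q d c q d n e n
  V0 ⇒ c q d V0 ⇒ c q d c q d V0 e V0 ⇒ c q d c q d n e V0 ⇒ c q d c q d n e n

c q d c q d n e n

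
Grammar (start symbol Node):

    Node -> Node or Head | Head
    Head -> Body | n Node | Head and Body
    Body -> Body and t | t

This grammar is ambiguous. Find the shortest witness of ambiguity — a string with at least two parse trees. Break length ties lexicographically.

t and t

length 1: no string has ≥2 trees
length 2: no string has ≥2 trees
length 3: t and t has 2 parse trees

Two derivations of t and t:
  Node ⇒ Head ⇒ Body ⇒ Body and t ⇒ t and t
  Node ⇒ Head ⇒ Head and Body ⇒ Body and Body ⇒ t and Body ⇒ t and t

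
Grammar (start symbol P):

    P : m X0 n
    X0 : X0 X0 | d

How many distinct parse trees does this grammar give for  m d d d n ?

2

Parse trees for m d d d n:
  [P m [X0 [X0 d] [X0 [X0 d] [X0 d]]] n]
  [P m [X0 [X0 [X0 d] [X0 d]] [X0 d]] n]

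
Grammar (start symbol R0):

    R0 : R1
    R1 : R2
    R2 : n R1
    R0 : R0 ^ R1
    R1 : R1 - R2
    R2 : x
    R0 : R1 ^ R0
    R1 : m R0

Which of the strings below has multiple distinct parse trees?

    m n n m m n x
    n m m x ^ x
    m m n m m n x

m n n m m n x: 1 tree
n m m x ^ x: 6 trees
m m n m m n x: 1 tree

n m m x ^ x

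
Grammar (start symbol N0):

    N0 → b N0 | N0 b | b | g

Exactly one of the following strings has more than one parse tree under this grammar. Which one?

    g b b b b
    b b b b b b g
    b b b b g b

g b b b b: 1 tree
b b b b b b g: 1 tree
b b b b g b: 5 trees

b b b b g b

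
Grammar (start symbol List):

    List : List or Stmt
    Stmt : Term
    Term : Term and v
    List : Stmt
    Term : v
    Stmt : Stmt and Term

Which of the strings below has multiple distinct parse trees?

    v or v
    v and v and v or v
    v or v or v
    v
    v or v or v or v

v or v: 1 tree
v and v and v or v: 4 trees
v or v or v: 1 tree
v: 1 tree
v or v or v or v: 1 tree

v and v and v or v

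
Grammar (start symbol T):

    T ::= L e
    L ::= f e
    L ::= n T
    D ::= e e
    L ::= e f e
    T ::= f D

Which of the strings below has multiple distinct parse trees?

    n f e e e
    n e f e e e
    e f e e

n f e e e: 2 trees
n e f e e e: 1 tree
e f e e: 1 tree

n f e e e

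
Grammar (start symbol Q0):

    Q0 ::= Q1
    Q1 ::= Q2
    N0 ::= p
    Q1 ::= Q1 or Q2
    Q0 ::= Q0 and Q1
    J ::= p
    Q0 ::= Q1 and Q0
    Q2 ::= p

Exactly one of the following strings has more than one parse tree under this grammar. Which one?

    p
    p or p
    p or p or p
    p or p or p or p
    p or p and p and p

p: 1 tree
p or p: 1 tree
p or p or p: 1 tree
p or p or p or p: 1 tree
p or p and p and p: 4 trees

p or p and p and p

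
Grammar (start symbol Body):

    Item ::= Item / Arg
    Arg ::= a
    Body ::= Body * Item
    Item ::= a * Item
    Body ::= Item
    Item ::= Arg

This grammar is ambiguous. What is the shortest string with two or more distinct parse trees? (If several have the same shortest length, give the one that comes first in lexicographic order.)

a * a

length 1: no string has ≥2 trees
length 3: a * a has 2 parse trees

Two derivations of a * a:
  Body ⇒ Body * Item ⇒ Item * Item ⇒ Arg * Item ⇒ a * Item ⇒ a * Arg ⇒ a * a
  Body ⇒ Item ⇒ a * Item ⇒ a * Arg ⇒ a * a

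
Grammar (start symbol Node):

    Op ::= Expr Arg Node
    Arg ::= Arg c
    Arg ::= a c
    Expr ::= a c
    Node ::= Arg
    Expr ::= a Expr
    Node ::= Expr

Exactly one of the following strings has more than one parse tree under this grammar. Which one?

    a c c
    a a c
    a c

a c c: 1 tree
a a c: 1 tree
a c: 2 trees

a c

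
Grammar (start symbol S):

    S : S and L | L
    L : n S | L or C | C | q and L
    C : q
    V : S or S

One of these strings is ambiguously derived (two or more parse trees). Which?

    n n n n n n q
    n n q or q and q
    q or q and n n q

n n q or q and q

n n n n n n q: 1 tree
n n q or q and q: 6 trees
q or q and n n q: 1 tree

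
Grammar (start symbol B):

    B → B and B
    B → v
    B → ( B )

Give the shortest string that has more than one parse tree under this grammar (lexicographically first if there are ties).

v and v and v

length 1: no string has ≥2 trees
length 3: no string has ≥2 trees
length 5: v and v and v has 2 parse trees

Two derivations of v and v and v:
  B ⇒ B and B ⇒ B and B and B ⇒ v and B and B ⇒ v and v and B ⇒ v and v and v
  B ⇒ B and B ⇒ v and B ⇒ v and B and B ⇒ v and v and B ⇒ v and v and v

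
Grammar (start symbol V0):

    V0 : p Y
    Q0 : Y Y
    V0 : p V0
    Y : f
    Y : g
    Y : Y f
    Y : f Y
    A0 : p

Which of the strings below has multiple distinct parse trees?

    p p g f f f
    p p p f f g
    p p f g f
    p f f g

p p g f f f: 1 tree
p p p f f g: 1 tree
p p f g f: 2 trees
p f f g: 1 tree

p p f g f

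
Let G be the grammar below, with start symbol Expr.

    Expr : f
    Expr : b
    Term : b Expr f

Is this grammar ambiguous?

Unambiguous

(Term is unreachable from Expr, so its rules don't affect L(Expr).) Each reachable nonterminal has at most one production per leading terminal, and all productions are right-linear; the derivation is determined token-by-token.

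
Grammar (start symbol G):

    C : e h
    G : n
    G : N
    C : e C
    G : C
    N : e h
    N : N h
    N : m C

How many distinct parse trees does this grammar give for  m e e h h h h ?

Parse trees for m e e h h h h:
  [G [N [N [N [N m [C e [C e h]]] h] h] h]]

1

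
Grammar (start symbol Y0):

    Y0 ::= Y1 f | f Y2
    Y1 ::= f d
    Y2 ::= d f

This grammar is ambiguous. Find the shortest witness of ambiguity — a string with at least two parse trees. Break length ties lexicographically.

f d f

length 3: f d f has 2 parse trees

Two derivations of f d f:
  Y0 ⇒ Y1 f ⇒ f d f
  Y0 ⇒ f Y2 ⇒ f d f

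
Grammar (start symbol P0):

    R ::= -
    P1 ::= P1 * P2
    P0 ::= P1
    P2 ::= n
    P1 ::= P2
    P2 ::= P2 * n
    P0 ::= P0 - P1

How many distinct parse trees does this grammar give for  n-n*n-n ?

Parse trees for n-n*n-n:
  [P0 [P0 [P0 [P1 [P2 n]]] - [P1 [P1 [P2 n]] * [P2 n]]] - [P1 [P2 n]]]
  [P0 [P0 [P0 [P1 [P2 n]]] - [P1 [P2 [P2 n] * n]]] - [P1 [P2 n]]]

2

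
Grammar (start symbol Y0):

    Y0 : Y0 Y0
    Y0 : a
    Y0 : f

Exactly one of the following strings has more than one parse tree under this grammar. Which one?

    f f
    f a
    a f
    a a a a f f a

f f: 1 tree
f a: 1 tree
a f: 1 tree
a a a a f f a: 132 trees

a a a a f f a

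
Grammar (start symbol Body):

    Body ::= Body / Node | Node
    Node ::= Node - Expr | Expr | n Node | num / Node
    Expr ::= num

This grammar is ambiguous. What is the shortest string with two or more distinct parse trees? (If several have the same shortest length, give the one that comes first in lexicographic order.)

num / num

length 1: no string has ≥2 trees
length 2: no string has ≥2 trees
length 3: num / num has 2 parse trees

Two derivations of num / num:
  Body ⇒ Body / Node ⇒ Node / Node ⇒ Expr / Node ⇒ num / Node ⇒ num / Expr ⇒ num / num
  Body ⇒ Node ⇒ num / Node ⇒ num / Expr ⇒ num / num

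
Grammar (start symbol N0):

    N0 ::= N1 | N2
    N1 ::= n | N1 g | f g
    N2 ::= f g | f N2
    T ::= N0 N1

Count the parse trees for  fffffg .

Parse trees for fffffg:
  [N0 [N2 f [N2 f [N2 f [N2 f [N2 f g]]]]]]

1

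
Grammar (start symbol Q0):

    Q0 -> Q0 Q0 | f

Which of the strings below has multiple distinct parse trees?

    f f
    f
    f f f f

f f: 1 tree
f: 1 tree
f f f f: 5 trees

f f f f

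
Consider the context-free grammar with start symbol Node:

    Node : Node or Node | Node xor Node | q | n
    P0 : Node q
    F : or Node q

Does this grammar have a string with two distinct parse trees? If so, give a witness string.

Witness: n or n or n

Derivation 1: Node ⇒ Node or Node ⇒ Node or Node or Node ⇒ n or Node or Node ⇒ n or n or Node ⇒ n or n or n
Derivation 2: Node ⇒ Node or Node ⇒ n or Node ⇒ n or Node or Node ⇒ n or n or Node ⇒ n or n or n

Two distinct leftmost derivations for the same string.

Ambiguous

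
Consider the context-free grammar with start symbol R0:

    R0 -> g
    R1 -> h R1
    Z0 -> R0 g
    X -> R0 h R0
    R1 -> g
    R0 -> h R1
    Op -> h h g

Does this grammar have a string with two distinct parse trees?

Only R0, R1 are reachable from R0; ignoring the rest: Each reachable nonterminal has at most one production per leading terminal, and all productions are right-linear; the derivation is determined token-by-token.

Unambiguous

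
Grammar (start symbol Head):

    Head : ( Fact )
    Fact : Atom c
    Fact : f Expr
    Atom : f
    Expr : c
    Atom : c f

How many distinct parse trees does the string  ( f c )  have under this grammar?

Parse trees for ( f c ):
  [Head ( [Fact [Atom f] c] )]
  [Head ( [Fact f [Expr c]] )]

2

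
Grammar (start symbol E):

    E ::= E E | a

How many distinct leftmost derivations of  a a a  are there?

Parse trees for a a a:
  [E [E a] [E [E a] [E a]]]
  [E [E [E a] [E a]] [E a]]

2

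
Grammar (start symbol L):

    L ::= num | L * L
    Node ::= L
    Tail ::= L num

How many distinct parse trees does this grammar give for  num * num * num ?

Parse trees for num * num * num:
  [L [L num] * [L [L num] * [L num]]]
  [L [L [L num] * [L num]] * [L num]]

2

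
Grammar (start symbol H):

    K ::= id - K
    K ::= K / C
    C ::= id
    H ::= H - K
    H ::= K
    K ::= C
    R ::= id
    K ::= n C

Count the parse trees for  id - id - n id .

Parse trees for id - id - n id:
  [H [H [K [C id]]] - [K id - [K n [C id]]]]
  [H [H [H [K [C id]]] - [K [C id]]] - [K n [C id]]]
  [H [H [K id - [K [C id]]]] - [K n [C id]]]
  [H [K id - [K id - [K n [C id]]]]]

4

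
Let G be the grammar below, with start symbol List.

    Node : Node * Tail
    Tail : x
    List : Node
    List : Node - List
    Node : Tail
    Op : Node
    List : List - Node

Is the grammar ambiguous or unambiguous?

Witness: x - x

Derivation 1: List ⇒ Node - List ⇒ Tail - List ⇒ x - List ⇒ x - Node ⇒ x - Tail ⇒ x - x
Derivation 2: List ⇒ List - Node ⇒ Node - Node ⇒ Tail - Node ⇒ x - Node ⇒ x - Tail ⇒ x - x

Two distinct leftmost derivations for the same string.

Ambiguous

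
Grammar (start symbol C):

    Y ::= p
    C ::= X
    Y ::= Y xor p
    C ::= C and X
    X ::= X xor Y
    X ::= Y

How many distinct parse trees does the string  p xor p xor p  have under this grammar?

4

Parse trees for p xor p xor p:
  [C [X [X [Y p]] xor [Y [Y p] xor p]]]
  [C [X [X [X [Y p]] xor [Y p]] xor [Y p]]]
  [C [X [X [Y [Y p] xor p]] xor [Y p]]]
  [C [X [Y [Y [Y p] xor p] xor p]]]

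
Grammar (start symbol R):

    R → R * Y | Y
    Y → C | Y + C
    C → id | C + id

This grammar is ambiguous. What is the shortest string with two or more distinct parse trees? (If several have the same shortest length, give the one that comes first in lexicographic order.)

id + id

length 1: no string has ≥2 trees
length 3: id + id has 2 parse trees

Two derivations of id + id:
  R ⇒ Y ⇒ C ⇒ C + id ⇒ id + id
  R ⇒ Y ⇒ Y + C ⇒ C + C ⇒ id + C ⇒ id + id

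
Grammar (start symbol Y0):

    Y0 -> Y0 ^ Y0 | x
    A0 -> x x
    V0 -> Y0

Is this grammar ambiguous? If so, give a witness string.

Ambiguous

Witness: x ^ x ^ x

Derivation 1: Y0 ⇒ Y0 ^ Y0 ⇒ Y0 ^ Y0 ^ Y0 ⇒ x ^ Y0 ^ Y0 ⇒ x ^ x ^ Y0 ⇒ x ^ x ^ x
Derivation 2: Y0 ⇒ Y0 ^ Y0 ⇒ x ^ Y0 ⇒ x ^ Y0 ^ Y0 ⇒ x ^ x ^ Y0 ⇒ x ^ x ^ x

Two distinct leftmost derivations for the same string.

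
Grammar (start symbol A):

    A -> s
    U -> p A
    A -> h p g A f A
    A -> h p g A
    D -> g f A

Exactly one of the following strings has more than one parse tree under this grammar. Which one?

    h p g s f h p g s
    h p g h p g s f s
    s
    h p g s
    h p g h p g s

h p g h p g s f s

h p g s f h p g s: 1 tree
h p g h p g s f s: 2 trees
s: 1 tree
h p g s: 1 tree
h p g h p g s: 1 tree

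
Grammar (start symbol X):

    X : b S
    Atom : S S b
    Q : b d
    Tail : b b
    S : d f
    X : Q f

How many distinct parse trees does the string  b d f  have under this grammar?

2

Parse trees for b d f:
  [X b [S d f]]
  [X [Q b d] f]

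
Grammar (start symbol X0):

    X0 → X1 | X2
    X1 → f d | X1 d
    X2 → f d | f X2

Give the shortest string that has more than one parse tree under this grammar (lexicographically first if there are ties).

length 2: f d has 2 parse trees

Two derivations of f d:
  X0 ⇒ X1 ⇒ f d
  X0 ⇒ X2 ⇒ f d

f d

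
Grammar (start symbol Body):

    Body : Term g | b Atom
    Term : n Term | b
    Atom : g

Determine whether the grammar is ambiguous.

Witness: b g

Derivation 1: Body ⇒ Term g ⇒ b g
Derivation 2: Body ⇒ b Atom ⇒ b g

Two distinct leftmost derivations for the same string.

Ambiguous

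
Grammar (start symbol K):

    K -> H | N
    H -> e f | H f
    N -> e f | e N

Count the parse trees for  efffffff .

1

Parse trees for efffffff:
  [K [H [H [H [H [H [H [H e f] f] f] f] f] f] f]]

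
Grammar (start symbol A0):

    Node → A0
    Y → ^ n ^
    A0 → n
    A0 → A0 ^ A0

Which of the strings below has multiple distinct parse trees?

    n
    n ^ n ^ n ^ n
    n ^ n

n ^ n ^ n ^ n

n: 1 tree
n ^ n ^ n ^ n: 5 trees
n ^ n: 1 tree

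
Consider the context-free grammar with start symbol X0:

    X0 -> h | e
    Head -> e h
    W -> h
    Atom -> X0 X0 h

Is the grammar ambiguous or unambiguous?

Unambiguous

(Head, W, Atom are unreachable from X0, so their rules don't affect L(X0).) Restricted to the reachable nonterminals, every rule has the form A → t or A → t B, and no two rules for the same A share a first terminal. The grammar encodes a DFA — one run per string.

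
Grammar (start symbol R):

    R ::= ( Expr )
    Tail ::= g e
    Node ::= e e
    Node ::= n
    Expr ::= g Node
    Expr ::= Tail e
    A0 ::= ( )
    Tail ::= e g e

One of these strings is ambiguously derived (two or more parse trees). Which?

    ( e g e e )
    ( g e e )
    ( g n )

( e g e e ): 1 tree
( g e e ): 2 trees
( g n ): 1 tree

( g e e )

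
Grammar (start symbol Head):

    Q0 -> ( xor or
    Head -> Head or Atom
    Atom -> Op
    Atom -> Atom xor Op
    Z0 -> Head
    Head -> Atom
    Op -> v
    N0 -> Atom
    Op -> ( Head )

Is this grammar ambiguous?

Unambiguous

Only Head, Atom, Op are reachable from Head; ignoring the rest: The grammar is stratified — Head handles 'or' (left-recursive), Atom handles 'xor', Op atoms. Each operator has a fixed associativity and precedence level, so every string has one parse.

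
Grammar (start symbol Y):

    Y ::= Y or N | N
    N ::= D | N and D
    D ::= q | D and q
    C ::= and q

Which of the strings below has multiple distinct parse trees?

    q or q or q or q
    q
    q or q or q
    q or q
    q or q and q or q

q or q and q or q

q or q or q or q: 1 tree
q: 1 tree
q or q or q: 1 tree
q or q: 1 tree
q or q and q or q: 2 trees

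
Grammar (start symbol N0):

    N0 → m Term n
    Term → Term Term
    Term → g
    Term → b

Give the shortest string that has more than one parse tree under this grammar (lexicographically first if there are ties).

m b b b n

length 3: no string has ≥2 trees
length 4: no string has ≥2 trees
length 5: m b b b n has 2 parse trees

Two derivations of m b b b n:
  N0 ⇒ m Term n ⇒ m Term Term n ⇒ m Term Term Term n ⇒ m b Term Term n ⇒ m b b Term n ⇒ m b b b n
  N0 ⇒ m Term n ⇒ m Term Term n ⇒ m b Term n ⇒ m b Term Term n ⇒ m b b Term n ⇒ m b b b n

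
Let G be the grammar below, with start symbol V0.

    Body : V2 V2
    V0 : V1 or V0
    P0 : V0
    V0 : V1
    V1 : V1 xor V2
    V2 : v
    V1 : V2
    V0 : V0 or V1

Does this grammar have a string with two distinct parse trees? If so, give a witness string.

Witness: v or v

Derivation 1: V0 ⇒ V1 or V0 ⇒ V2 or V0 ⇒ v or V0 ⇒ v or V1 ⇒ v or V2 ⇒ v or v
Derivation 2: V0 ⇒ V0 or V1 ⇒ V1 or V1 ⇒ V2 or V1 ⇒ v or V1 ⇒ v or V2 ⇒ v or v

Two distinct leftmost derivations for the same string.

Ambiguous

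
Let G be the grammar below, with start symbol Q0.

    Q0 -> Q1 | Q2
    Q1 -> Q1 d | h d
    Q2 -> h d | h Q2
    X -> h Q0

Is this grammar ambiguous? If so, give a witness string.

Witness: h d

Derivation 1: Q0 ⇒ Q1 ⇒ h d
Derivation 2: Q0 ⇒ Q2 ⇒ h d

Two distinct leftmost derivations for the same string.

Ambiguous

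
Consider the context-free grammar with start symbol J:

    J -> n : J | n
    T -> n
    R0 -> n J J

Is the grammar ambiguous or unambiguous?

Only J is reachable from J; ignoring the rest: Right-recursive list with a separator: after each atom, whether the separator follows determines the rule. One parse per string.

Unambiguous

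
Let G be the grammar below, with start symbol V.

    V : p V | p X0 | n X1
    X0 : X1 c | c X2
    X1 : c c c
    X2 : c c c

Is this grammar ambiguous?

Ambiguous

Witness: p c c c c

Derivation 1: V ⇒ p X0 ⇒ p X1 c ⇒ p c c c c
Derivation 2: V ⇒ p X0 ⇒ p c X2 ⇒ p c c c c

Two distinct leftmost derivations for the same string.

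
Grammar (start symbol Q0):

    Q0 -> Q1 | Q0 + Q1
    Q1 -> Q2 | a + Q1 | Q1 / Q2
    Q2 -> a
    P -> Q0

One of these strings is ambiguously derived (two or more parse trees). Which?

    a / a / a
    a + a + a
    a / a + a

a + a + a

a / a / a: 1 tree
a + a + a: 4 trees
a / a + a: 1 tree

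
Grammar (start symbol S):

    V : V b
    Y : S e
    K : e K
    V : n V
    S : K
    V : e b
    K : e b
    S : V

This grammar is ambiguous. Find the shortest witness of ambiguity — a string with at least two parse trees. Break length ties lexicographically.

e b

length 2: e b has 2 parse trees

Two derivations of e b:
  S ⇒ K ⇒ e b
  S ⇒ V ⇒ e b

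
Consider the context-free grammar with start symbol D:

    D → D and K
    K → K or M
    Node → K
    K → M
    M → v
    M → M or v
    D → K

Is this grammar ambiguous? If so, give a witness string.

Witness: v or v

Derivation 1: D ⇒ K ⇒ K or M ⇒ M or M ⇒ v or M ⇒ v or v
Derivation 2: D ⇒ K ⇒ M ⇒ M or v ⇒ v or v

Two distinct leftmost derivations for the same string.

Ambiguous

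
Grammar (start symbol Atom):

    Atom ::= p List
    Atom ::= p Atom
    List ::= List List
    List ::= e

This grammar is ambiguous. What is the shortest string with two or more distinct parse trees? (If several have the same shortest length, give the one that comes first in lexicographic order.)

length 2: no string has ≥2 trees
length 3: no string has ≥2 trees
length 4: p e e e has 2 parse trees

Two derivations of p e e e:
  Atom ⇒ p List ⇒ p List List ⇒ p List List List ⇒ p e List List ⇒ p e e List ⇒ p e e e
  Atom ⇒ p List ⇒ p List List ⇒ p e List ⇒ p e List List ⇒ p e e List ⇒ p e e e

p e e e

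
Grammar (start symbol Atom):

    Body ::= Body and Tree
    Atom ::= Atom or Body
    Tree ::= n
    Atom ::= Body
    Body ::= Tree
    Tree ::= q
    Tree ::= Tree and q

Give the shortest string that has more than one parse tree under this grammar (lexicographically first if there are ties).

n and q

length 1: no string has ≥2 trees
length 3: n and q has 2 parse trees

Two derivations of n and q:
  Atom ⇒ Body ⇒ Body and Tree ⇒ Tree and Tree ⇒ n and Tree ⇒ n and q
  Atom ⇒ Body ⇒ Tree ⇒ Tree and q ⇒ n and q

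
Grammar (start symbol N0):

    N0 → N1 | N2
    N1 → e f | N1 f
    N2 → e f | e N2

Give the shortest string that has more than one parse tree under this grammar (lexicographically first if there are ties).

e f

length 2: e f has 2 parse trees

Two derivations of e f:
  N0 ⇒ N1 ⇒ e f
  N0 ⇒ N2 ⇒ e f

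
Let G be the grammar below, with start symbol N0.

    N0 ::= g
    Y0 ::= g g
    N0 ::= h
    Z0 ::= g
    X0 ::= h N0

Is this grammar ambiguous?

Only N0 is reachable from N0; ignoring the rest: Each reachable nonterminal has at most one production per leading terminal, and all productions are right-linear; the derivation is determined token-by-token.

Unambiguous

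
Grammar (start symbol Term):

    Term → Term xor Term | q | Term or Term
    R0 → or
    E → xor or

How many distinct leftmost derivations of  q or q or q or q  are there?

Parse trees for q or q or q or q:
  [Term [Term q] or [Term [Term q] or [Term [Term q] or [Term q]]]]
  [Term [Term q] or [Term [Term [Term q] or [Term q]] or [Term q]]]
  [Term [Term [Term q] or [Term q]] or [Term [Term q] or [Term q]]]
  [Term [Term [Term q] or [Term [Term q] or [Term q]]] or [Term q]]
  [Term [Term [Term [Term q] or [Term q]] or [Term q]] or [Term q]]

5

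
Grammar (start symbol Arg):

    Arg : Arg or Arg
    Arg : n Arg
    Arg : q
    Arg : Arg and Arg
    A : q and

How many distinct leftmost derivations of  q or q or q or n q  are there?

5

Parse trees for q or q or q or n q:
  [Arg [Arg q] or [Arg [Arg q] or [Arg [Arg q] or [Arg n [Arg q]]]]]
  [Arg [Arg q] or [Arg [Arg [Arg q] or [Arg q]] or [Arg n [Arg q]]]]
  [Arg [Arg [Arg q] or [Arg q]] or [Arg [Arg q] or [Arg n [Arg q]]]]
  [Arg [Arg [Arg q] or [Arg [Arg q] or [Arg q]]] or [Arg n [Arg q]]]
  [Arg [Arg [Arg [Arg q] or [Arg q]] or [Arg q]] or [Arg n [Arg q]]]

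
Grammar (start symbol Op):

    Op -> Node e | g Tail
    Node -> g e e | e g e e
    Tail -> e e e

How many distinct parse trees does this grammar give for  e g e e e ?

Parse trees for e g e e e:
  [Op [Node e g e e] e]

1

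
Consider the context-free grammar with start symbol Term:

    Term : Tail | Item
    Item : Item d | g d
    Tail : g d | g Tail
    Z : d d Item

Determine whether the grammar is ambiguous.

Ambiguous

Witness: g d

Derivation 1: Term ⇒ Tail ⇒ g d
Derivation 2: Term ⇒ Item ⇒ g d

Two distinct leftmost derivations for the same string.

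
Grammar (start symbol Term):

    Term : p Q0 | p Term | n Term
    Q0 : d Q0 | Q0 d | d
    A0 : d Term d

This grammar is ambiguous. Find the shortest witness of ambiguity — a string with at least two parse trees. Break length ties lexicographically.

p d d

length 2: no string has ≥2 trees
length 3: p d d has 2 parse trees

Two derivations of p d d:
  Term ⇒ p Q0 ⇒ p d Q0 ⇒ p d d
  Term ⇒ p Q0 ⇒ p Q0 d ⇒ p d d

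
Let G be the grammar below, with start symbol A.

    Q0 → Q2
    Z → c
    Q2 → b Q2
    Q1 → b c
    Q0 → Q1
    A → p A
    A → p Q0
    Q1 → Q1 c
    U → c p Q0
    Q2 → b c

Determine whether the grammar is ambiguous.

Ambiguous

Witness: p b c

Derivation 1: A ⇒ p Q0 ⇒ p Q2 ⇒ p b c
Derivation 2: A ⇒ p Q0 ⇒ p Q1 ⇒ p b c

Two distinct leftmost derivations for the same string.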